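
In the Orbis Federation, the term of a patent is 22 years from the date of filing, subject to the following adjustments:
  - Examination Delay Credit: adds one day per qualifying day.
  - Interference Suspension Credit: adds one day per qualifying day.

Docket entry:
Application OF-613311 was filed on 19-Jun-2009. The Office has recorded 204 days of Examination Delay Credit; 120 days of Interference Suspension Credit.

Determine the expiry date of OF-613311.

2032-05-08

Base term: filing date + 22 years → 19 June 2031.
Examination Delay Credit: +204 days → 9 January 2032.
Interference Suspension Credit: +120 days → 8 May 2032.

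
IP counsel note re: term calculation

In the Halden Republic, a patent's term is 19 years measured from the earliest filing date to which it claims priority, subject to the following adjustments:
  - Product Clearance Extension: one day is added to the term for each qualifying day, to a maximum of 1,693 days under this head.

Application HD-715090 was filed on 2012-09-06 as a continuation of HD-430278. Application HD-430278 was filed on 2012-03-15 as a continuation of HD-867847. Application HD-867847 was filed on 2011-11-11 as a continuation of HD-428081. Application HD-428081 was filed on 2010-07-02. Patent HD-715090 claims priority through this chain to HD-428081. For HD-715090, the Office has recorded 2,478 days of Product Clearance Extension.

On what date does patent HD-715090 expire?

February 19, 2034

Earliest priority filing: 2 July 2010.
Base term: 2 July 2010 + 19 years → 2 July 2029.
Product Clearance Extension: 2478 days claimed exceeds the 1693-day cap, so +1693 days → 19 February 2034.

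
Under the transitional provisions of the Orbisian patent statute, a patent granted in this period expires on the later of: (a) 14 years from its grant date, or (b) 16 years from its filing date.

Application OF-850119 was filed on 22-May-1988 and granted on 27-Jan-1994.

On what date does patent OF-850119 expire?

2008-01-27

(a) grant + 14 years → 27 January 2008.
(b) filing + 16 years → 22 May 2004.
Later of the two: 27 January 2008.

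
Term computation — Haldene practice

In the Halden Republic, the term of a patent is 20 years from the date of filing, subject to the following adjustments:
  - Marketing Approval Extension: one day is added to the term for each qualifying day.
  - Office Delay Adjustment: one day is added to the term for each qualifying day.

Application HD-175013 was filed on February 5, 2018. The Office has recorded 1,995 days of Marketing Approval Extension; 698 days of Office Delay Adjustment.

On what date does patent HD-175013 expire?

June 21, 2045

Base term: filing date + 20 years → 5 February 2038.
Marketing Approval Extension: +1995 days → 24 July 2043.
Office Delay Adjustment: +698 days → 21 June 2045.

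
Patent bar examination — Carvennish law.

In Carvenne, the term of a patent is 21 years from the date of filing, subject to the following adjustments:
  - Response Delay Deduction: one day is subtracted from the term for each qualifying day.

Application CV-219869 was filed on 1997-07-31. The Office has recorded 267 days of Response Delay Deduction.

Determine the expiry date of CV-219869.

2017-11-06

Base term: filing date + 21 years → 31 July 2018.
Response Delay Deduction: −267 days → 6 November 2017.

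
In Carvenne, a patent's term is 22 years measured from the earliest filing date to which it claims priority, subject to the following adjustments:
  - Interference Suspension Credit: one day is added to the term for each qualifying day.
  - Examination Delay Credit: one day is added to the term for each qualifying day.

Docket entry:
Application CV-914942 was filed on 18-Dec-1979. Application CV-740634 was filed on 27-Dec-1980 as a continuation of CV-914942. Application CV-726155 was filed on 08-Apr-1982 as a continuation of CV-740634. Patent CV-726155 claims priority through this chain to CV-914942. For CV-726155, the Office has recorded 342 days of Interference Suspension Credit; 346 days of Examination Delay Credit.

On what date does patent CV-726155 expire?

Earliest priority filing: 18 December 1979.
Base term: 18 December 1979 + 22 years → 18 December 2001.
Interference Suspension Credit: +342 days → 25 November 2002.
Examination Delay Credit: +346 days → 6 November 2003.

2003-11-06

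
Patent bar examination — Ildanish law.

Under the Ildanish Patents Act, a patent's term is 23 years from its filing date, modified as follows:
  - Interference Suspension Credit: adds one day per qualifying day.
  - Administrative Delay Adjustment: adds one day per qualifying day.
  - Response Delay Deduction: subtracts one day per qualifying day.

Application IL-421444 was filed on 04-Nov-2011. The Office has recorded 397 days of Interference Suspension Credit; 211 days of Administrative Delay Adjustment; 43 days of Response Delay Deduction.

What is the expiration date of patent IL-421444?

Base term: filing date + 23 years → 4 November 2034.
Interference Suspension Credit: +397 days → 6 December 2035.
Administrative Delay Adjustment: +211 days → 4 July 2036.
Response Delay Deduction: −43 days → 22 May 2036.

2036-05-22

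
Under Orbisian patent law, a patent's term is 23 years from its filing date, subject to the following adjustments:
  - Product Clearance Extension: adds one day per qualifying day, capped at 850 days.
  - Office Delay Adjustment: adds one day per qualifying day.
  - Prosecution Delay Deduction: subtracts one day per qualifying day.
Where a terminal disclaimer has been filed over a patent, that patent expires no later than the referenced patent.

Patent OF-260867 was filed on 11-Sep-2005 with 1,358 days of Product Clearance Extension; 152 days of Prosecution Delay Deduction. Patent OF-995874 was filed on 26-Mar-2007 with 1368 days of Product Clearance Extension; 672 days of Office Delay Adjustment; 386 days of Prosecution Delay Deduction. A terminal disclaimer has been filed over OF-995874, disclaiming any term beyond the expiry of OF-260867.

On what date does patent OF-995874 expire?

Natural term of OF-995874:
  Base: filing + 23 years → 26 March 2030.
  Product Clearance Extension: 1368 days claimed exceeds the 850-day cap, so +850 days → 23 July 2032.
  Office Delay Adjustment: +672 days → 26 May 2034.
  Prosecution Delay Deduction: −386 days → 5 May 2033.
Expiry of referenced patent OF-260867:
  Base: filing + 23 years → 11 September 2028.
  Product Clearance Extension: 1358 days claimed exceeds the 850-day cap, so +850 days → 9 January 2031.
  Prosecution Delay Deduction: −152 days → 10 August 2030.
Terminal disclaimer: OF-995874 expires on the earlier of 5 May 2033 and 10 August 2030.

2030-08-10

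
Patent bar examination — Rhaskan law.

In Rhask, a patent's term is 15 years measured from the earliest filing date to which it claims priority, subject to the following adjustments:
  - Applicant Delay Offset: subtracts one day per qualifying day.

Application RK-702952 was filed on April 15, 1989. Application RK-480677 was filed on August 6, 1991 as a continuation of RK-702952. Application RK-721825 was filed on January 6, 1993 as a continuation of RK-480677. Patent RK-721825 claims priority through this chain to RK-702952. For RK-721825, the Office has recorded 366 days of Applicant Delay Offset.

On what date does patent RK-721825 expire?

Earliest priority filing: 15 April 1989.
Base term: 15 April 1989 + 15 years → 15 April 2004.
Applicant Delay Offset: −366 days → 15 April 2003.

April 15, 2003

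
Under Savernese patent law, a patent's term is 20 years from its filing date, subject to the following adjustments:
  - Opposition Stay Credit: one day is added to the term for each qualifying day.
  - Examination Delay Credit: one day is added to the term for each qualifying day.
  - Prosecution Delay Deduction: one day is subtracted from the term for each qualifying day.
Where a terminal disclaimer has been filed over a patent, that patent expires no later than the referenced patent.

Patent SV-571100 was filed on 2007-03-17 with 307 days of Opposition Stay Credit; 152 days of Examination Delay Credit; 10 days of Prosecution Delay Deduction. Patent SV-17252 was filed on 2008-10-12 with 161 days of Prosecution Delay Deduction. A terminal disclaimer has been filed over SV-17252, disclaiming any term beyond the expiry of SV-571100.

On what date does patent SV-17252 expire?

Natural term of SV-17252:
  Base: filing + 20 years → 12 October 2028.
  Prosecution Delay Deduction: −161 days → 4 May 2028.
Expiry of referenced patent SV-571100:
  Base: filing + 20 years → 17 March 2027.
  Opposition Stay Credit: +307 days → 18 January 2028.
  Examination Delay Credit: +152 days → 18 June 2028.
  Prosecution Delay Deduction: −10 days → 8 June 2028.
Terminal disclaimer: SV-17252 expires on the earlier of 4 May 2028 and 8 June 2028.

2028-05-04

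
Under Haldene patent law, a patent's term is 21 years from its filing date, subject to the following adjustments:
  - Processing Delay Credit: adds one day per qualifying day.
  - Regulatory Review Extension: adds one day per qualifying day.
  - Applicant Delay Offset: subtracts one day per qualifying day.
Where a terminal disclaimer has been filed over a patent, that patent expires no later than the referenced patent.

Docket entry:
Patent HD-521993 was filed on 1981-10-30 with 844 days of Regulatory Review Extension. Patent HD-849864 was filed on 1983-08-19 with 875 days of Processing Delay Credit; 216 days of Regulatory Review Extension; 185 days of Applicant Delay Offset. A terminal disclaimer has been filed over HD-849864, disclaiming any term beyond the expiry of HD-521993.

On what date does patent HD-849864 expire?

2005-02-20

Natural term of HD-849864:
  Base: filing + 21 years → 19 August 2004.
  Processing Delay Credit: +875 days → 11 January 2007.
  Regulatory Review Extension: +216 days → 15 August 2007.
  Applicant Delay Offset: −185 days → 11 February 2007.
Expiry of referenced patent HD-521993:
  Base: filing + 21 years → 30 October 2002.
  Regulatory Review Extension: +844 days → 20 February 2005.
Terminal disclaimer: HD-849864 expires on the earlier of 11 February 2007 and 20 February 2005.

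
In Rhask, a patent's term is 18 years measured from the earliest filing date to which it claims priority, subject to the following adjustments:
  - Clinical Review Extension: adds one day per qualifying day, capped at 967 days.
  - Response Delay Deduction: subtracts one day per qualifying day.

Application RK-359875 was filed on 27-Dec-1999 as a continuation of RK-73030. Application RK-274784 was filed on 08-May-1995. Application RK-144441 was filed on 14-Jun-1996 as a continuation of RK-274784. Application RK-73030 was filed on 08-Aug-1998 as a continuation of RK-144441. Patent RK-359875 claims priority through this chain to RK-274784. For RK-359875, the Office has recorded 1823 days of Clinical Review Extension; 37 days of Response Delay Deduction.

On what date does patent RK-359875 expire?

Earliest priority filing: 8 May 1995.
Base term: 8 May 1995 + 18 years → 8 May 2013.
Clinical Review Extension: 1823 days claimed exceeds the 967-day cap, so +967 days → 31 December 2015.
Response Delay Deduction: −37 days → 24 November 2015.

2015-11-24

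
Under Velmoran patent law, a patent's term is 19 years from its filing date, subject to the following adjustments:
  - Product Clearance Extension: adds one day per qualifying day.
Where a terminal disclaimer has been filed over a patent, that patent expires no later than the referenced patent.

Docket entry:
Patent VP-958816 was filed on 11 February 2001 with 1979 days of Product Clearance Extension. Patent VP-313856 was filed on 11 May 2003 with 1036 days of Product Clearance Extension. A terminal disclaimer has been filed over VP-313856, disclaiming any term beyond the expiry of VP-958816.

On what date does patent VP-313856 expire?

Natural term of VP-313856:
  Base: filing + 19 years → 11 May 2022.
  Product Clearance Extension: +1036 days → 12 March 2025.
Expiry of referenced patent VP-958816:
  Base: filing + 19 years → 11 February 2020.
  Product Clearance Extension: +1979 days → 13 July 2025.
Terminal disclaimer: VP-313856 expires on the earlier of 12 March 2025 and 13 July 2025.

March 12, 2025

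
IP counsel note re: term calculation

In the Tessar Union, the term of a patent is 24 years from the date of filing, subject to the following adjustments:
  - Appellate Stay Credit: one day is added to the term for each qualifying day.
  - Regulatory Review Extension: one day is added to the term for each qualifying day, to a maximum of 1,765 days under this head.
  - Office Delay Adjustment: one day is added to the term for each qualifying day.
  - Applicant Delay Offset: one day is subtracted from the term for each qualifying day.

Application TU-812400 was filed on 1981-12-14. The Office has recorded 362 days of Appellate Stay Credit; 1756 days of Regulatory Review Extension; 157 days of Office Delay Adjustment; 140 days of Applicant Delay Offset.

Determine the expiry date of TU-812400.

Base term: filing date + 24 years → 14 December 2005.
Appellate Stay Credit: +362 days → 11 December 2006.
Regulatory Review Extension: 1756 days (within the 1765-day cap) → +1756 days → 2 October 2011.
Office Delay Adjustment: +157 days → 7 March 2012.
Applicant Delay Offset: −140 days → 19 October 2011.

2011-10-19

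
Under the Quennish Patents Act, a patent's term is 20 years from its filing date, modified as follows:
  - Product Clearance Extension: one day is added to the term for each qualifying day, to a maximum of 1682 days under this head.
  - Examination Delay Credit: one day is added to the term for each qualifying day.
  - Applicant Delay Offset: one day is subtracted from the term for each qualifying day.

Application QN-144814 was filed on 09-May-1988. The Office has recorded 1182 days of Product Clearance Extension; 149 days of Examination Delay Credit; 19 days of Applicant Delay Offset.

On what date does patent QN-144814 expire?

December 12, 2011

Base term: filing date + 20 years → 9 May 2008.
Product Clearance Extension: 1182 days (within the 1682-day cap) → +1182 days → 4 August 2011.
Examination Delay Credit: +149 days → 31 December 2011.
Applicant Delay Offset: −19 days → 12 December 2011.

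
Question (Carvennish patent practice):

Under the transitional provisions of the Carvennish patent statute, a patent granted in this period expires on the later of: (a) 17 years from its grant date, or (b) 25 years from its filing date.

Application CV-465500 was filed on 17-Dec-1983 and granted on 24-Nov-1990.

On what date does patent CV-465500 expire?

(a) grant + 17 years → 24 November 2007.
(b) filing + 25 years → 17 December 2008.
Later of the two: 17 December 2008.

December 17, 2008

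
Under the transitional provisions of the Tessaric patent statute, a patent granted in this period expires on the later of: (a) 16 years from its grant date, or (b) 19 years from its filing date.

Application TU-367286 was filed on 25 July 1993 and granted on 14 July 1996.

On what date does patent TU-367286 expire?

July 25, 2012

(a) grant + 16 years → 14 July 2012.
(b) filing + 19 years → 25 July 2012.
Later of the two: 25 July 2012.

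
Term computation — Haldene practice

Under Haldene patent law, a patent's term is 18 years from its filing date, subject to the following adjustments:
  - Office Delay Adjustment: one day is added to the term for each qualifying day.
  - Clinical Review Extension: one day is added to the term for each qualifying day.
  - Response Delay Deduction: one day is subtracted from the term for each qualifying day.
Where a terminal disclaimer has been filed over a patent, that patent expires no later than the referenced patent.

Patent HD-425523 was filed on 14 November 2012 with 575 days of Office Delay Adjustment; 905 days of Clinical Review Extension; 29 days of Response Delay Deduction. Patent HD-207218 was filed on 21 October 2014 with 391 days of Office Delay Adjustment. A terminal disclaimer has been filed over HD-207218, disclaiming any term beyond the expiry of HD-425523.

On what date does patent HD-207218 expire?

Natural term of HD-207218:
  Base: filing + 18 years → 21 October 2032.
  Office Delay Adjustment: +391 days → 16 November 2033.
Expiry of referenced patent HD-425523:
  Base: filing + 18 years → 14 November 2030.
  Office Delay Adjustment: +575 days → 11 June 2032.
  Clinical Review Extension: +905 days → 3 December 2034.
  Response Delay Deduction: −29 days → 4 November 2034.
Terminal disclaimer: HD-207218 expires on the earlier of 16 November 2033 and 4 November 2034.

November 16, 2033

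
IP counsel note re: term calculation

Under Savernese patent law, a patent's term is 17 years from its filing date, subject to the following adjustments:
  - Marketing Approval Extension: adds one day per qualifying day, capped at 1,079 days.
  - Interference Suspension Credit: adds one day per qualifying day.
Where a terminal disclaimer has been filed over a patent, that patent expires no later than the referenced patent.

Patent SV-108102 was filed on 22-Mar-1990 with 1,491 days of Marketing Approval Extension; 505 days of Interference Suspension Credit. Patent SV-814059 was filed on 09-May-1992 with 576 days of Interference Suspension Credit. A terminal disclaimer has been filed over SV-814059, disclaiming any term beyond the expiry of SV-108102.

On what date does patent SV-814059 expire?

December 6, 2010

Natural term of SV-814059:
  Base: filing + 17 years → 9 May 2009.
  Interference Suspension Credit: +576 days → 6 December 2010.
Expiry of referenced patent SV-108102:
  Base: filing + 17 years → 22 March 2007.
  Marketing Approval Extension: 1491 days claimed exceeds the 1079-day cap, so +1079 days → 5 March 2010.
  Interference Suspension Credit: +505 days → 23 July 2011.
Terminal disclaimer: SV-814059 expires on the earlier of 6 December 2010 and 23 July 2011.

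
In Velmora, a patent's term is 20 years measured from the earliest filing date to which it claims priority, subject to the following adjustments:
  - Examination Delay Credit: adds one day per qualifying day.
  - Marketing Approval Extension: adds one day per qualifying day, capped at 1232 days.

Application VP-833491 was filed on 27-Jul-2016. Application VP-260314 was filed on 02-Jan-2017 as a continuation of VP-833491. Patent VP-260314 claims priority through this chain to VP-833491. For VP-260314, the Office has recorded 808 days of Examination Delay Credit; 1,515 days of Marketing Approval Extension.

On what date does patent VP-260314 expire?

Earliest priority filing: 27 July 2016.
Base term: 27 July 2016 + 20 years → 27 July 2036.
Examination Delay Credit: +808 days → 13 October 2038.
Marketing Approval Extension: 1515 days claimed exceeds the 1232-day cap, so +1232 days → 26 February 2042.

February 26, 2042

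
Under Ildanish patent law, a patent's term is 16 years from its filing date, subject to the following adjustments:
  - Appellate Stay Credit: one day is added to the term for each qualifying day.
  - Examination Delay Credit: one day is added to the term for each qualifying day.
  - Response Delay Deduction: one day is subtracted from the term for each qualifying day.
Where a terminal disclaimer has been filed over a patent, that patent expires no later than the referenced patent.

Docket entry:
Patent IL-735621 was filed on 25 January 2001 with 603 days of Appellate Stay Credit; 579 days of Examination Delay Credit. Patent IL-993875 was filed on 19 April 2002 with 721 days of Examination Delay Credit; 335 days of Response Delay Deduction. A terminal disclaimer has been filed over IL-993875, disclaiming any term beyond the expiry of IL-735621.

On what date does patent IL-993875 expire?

Natural term of IL-993875:
  Base: filing + 16 years → 19 April 2018.
  Examination Delay Credit: +721 days → 9 April 2020.
  Response Delay Deduction: −335 days → 10 May 2019.
Expiry of referenced patent IL-735621:
  Base: filing + 16 years → 25 January 2017.
  Appellate Stay Credit: +603 days → 20 September 2018.
  Examination Delay Credit: +579 days → 21 April 2020.
Terminal disclaimer: IL-993875 expires on the earlier of 10 May 2019 and 21 April 2020.

May 10, 2019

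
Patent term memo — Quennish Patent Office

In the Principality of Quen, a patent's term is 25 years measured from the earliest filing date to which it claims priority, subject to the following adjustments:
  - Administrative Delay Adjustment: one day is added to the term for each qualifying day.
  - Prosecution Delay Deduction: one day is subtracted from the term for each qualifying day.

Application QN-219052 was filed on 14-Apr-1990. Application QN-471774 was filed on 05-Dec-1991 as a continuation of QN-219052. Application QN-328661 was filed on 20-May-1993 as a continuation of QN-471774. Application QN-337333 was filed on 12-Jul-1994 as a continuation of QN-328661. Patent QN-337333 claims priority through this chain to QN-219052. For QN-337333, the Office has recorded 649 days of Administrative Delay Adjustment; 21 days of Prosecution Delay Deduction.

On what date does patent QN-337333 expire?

Earliest priority filing: 14 April 1990.
Base term: 14 April 1990 + 25 years → 14 April 2015.
Administrative Delay Adjustment: +649 days → 22 January 2017.
Prosecution Delay Deduction: −21 days → 1 January 2017.

January 1, 2017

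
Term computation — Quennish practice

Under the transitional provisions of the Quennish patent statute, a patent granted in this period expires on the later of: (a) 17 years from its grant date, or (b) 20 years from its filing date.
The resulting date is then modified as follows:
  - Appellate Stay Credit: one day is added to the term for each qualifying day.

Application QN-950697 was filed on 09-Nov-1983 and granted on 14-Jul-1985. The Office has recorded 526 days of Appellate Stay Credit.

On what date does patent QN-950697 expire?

(a) grant + 17 years → 14 July 2002.
(b) filing + 20 years → 9 November 2003.
Later of the two: 9 November 2003.
Appellate Stay Credit: +526 days → 18 April 2005.

2005-04-18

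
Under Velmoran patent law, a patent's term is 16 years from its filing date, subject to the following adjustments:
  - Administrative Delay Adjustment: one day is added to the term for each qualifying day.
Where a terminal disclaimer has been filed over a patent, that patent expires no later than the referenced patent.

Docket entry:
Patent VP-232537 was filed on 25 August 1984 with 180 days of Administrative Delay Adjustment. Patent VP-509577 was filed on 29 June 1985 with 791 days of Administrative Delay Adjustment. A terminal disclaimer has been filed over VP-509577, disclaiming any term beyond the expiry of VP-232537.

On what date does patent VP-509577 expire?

February 21, 2001

Natural term of VP-509577:
  Base: filing + 16 years → 29 June 2001.
  Administrative Delay Adjustment: +791 days → 29 August 2003.
Expiry of referenced patent VP-232537:
  Base: filing + 16 years → 25 August 2000.
  Administrative Delay Adjustment: +180 days → 21 February 2001.
Terminal disclaimer: VP-509577 expires on the earlier of 29 August 2003 and 21 February 2001.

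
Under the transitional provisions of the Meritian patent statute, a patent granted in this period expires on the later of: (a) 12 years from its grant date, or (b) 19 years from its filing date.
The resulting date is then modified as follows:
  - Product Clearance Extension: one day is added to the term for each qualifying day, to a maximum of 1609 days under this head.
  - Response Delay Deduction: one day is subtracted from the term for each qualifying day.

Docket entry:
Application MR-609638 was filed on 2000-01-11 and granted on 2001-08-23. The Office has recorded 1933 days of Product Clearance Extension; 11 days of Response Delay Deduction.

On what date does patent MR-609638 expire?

May 28, 2023

(a) grant + 12 years → 23 August 2013.
(b) filing + 19 years → 11 January 2019.
Later of the two: 11 January 2019.
Product Clearance Extension: 1933 days claimed exceeds the 1609-day cap, so +1609 days → 8 June 2023.
Response Delay Deduction: −11 days → 28 May 2023.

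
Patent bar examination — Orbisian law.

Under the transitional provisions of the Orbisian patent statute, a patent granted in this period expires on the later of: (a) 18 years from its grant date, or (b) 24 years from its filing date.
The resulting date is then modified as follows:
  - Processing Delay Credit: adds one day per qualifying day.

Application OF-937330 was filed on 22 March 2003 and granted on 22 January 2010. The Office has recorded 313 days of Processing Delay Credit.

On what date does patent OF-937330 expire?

November 30, 2028

(a) grant + 18 years → 22 January 2028.
(b) filing + 24 years → 22 March 2027.
Later of the two: 22 January 2028.
Processing Delay Credit: +313 days → 30 November 2028.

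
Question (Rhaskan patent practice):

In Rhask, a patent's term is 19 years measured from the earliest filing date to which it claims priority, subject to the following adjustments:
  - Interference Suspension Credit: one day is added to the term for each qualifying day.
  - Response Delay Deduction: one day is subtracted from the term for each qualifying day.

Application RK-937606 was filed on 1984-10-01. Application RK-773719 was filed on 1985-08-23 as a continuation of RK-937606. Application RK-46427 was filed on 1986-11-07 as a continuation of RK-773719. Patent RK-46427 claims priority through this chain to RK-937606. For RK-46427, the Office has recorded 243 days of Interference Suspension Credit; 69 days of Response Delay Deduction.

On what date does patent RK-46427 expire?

March 23, 2004

Earliest priority filing: 1 October 1984.
Base term: 1 October 1984 + 19 years → 1 October 2003.
Interference Suspension Credit: +243 days → 31 May 2004.
Response Delay Deduction: −69 days → 23 March 2004.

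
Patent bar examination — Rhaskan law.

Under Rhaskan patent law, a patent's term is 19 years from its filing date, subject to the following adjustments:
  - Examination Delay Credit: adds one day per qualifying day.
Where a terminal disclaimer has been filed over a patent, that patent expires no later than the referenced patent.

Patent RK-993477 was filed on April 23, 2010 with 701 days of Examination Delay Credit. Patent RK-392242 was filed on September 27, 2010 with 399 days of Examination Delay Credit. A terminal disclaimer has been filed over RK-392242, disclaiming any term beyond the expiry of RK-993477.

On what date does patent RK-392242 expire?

Natural term of RK-392242:
  Base: filing + 19 years → 27 September 2029.
  Examination Delay Credit: +399 days → 31 October 2030.
Expiry of referenced patent RK-993477:
  Base: filing + 19 years → 23 April 2029.
  Examination Delay Credit: +701 days → 25 March 2031.
Terminal disclaimer: RK-392242 expires on the earlier of 31 October 2030 and 25 March 2031.

October 31, 2030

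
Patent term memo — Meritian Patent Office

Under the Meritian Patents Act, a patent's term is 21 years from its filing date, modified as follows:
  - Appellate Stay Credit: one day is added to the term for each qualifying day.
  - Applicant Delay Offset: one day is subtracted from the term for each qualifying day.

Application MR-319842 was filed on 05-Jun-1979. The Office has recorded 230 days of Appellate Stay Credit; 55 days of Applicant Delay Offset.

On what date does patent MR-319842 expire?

Base term: filing date + 21 years → 5 June 2000.
Appellate Stay Credit: +230 days → 21 January 2001.
Applicant Delay Offset: −55 days → 27 November 2000.

2000-11-27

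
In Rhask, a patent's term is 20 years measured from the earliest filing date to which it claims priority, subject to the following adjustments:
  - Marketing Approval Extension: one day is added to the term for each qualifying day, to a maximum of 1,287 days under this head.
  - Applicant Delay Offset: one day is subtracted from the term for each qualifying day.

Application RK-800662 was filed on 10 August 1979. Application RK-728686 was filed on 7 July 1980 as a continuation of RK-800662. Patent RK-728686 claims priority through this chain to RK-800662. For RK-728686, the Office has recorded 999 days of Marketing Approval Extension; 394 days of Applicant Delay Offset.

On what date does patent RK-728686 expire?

2001-04-06

Earliest priority filing: 10 August 1979.
Base term: 10 August 1979 + 20 years → 10 August 1999.
Marketing Approval Extension: 999 days (within the 1287-day cap) → +999 days → 5 May 2002.
Applicant Delay Offset: −394 days → 6 April 2001.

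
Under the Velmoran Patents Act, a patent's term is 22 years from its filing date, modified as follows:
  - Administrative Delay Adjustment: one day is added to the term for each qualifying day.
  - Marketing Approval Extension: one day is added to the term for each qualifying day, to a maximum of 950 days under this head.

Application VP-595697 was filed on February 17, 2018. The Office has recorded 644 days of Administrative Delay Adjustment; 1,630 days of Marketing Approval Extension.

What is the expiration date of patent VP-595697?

2044-06-29

Base term: filing date + 22 years → 17 February 2040.
Administrative Delay Adjustment: +644 days → 22 November 2041.
Marketing Approval Extension: 1630 days claimed exceeds the 950-day cap, so +950 days → 29 June 2044.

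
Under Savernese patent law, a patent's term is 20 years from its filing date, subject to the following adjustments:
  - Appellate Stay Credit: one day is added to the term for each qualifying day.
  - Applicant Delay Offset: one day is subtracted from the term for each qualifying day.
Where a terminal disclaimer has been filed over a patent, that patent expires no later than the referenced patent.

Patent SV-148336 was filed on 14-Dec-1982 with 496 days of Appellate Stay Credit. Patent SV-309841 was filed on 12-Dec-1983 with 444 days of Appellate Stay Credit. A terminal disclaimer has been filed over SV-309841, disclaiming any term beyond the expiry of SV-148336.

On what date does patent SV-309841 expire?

2004-04-23

Natural term of SV-309841:
  Base: filing + 20 years → 12 December 2003.
  Appellate Stay Credit: +444 days → 28 February 2005.
Expiry of referenced patent SV-148336:
  Base: filing + 20 years → 14 December 2002.
  Appellate Stay Credit: +496 days → 23 April 2004.
Terminal disclaimer: SV-309841 expires on the earlier of 28 February 2005 and 23 April 2004.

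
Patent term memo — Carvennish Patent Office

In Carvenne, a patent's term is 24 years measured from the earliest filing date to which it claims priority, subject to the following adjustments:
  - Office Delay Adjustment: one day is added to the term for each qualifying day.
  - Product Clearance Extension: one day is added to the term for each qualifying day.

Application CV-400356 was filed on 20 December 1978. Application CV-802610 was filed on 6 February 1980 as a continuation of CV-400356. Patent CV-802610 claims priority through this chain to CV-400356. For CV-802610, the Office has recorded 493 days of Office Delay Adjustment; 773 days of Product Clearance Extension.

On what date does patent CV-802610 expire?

Earliest priority filing: 20 December 1978.
Base term: 20 December 1978 + 24 years → 20 December 2002.
Office Delay Adjustment: +493 days → 26 April 2004.
Product Clearance Extension: +773 days → 8 June 2006.

2006-06-08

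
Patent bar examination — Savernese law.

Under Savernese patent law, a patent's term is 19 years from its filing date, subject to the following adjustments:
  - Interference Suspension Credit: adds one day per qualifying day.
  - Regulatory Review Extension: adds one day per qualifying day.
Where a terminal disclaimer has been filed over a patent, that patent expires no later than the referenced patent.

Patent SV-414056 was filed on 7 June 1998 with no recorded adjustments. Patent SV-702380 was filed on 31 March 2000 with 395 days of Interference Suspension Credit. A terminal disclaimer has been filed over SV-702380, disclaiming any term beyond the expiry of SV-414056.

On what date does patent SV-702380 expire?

June 7, 2017

Natural term of SV-702380:
  Base: filing + 19 years → 31 March 2019.
  Interference Suspension Credit: +395 days → 29 April 2020.
Expiry of referenced patent SV-414056:
  Base: filing + 19 years → 7 June 2017.
Terminal disclaimer: SV-702380 expires on the earlier of 29 April 2020 and 7 June 2017.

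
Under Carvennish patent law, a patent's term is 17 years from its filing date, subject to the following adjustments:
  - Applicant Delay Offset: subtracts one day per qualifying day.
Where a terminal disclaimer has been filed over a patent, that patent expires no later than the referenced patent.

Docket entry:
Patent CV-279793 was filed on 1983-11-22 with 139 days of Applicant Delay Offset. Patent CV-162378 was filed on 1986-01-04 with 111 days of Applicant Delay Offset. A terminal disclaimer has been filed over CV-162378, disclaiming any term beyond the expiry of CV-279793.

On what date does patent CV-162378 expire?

Natural term of CV-162378:
  Base: filing + 17 years → 4 January 2003.
  Applicant Delay Offset: −111 days → 15 September 2002.
Expiry of referenced patent CV-279793:
  Base: filing + 17 years → 22 November 2000.
  Applicant Delay Offset: −139 days → 6 July 2000.
Terminal disclaimer: CV-162378 expires on the earlier of 15 September 2002 and 6 July 2000.

July 6, 2000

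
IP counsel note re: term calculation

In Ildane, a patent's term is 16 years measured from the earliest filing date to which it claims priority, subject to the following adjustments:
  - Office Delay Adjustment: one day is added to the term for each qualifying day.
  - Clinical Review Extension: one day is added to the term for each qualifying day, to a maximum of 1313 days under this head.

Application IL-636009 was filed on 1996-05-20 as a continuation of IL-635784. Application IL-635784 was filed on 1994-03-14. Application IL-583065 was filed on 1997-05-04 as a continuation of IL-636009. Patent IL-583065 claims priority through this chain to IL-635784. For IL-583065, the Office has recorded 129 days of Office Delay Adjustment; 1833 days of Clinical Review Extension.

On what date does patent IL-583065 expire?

2014-02-23

Earliest priority filing: 14 March 1994.
Base term: 14 March 1994 + 16 years → 14 March 2010.
Office Delay Adjustment: +129 days → 21 July 2010.
Clinical Review Extension: 1833 days claimed exceeds the 1313-day cap, so +1313 days → 23 February 2014.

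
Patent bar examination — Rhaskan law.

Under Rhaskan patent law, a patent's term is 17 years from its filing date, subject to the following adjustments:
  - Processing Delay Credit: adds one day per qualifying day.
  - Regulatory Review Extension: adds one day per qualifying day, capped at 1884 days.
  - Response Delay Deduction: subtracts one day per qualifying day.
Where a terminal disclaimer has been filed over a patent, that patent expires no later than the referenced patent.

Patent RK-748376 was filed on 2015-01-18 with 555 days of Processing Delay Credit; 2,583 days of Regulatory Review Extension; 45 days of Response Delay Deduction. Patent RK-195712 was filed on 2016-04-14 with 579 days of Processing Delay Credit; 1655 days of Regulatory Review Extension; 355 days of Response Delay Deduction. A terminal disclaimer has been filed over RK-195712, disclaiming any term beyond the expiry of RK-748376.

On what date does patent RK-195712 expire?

Natural term of RK-195712:
  Base: filing + 17 years → 14 April 2033.
  Processing Delay Credit: +579 days → 14 November 2034.
  Regulatory Review Extension: 1655 days (within the 1884-day cap) → +1655 days → 27 May 2039.
  Response Delay Deduction: −355 days → 6 June 2038.
Expiry of referenced patent RK-748376:
  Base: filing + 17 years → 18 January 2032.
  Processing Delay Credit: +555 days → 26 July 2033.
  Regulatory Review Extension: 2583 days claimed exceeds the 1884-day cap, so +1884 days → 22 September 2038.
  Response Delay Deduction: −45 days → 8 August 2038.
Terminal disclaimer: RK-195712 expires on the earlier of 6 June 2038 and 8 August 2038.

June 6, 2038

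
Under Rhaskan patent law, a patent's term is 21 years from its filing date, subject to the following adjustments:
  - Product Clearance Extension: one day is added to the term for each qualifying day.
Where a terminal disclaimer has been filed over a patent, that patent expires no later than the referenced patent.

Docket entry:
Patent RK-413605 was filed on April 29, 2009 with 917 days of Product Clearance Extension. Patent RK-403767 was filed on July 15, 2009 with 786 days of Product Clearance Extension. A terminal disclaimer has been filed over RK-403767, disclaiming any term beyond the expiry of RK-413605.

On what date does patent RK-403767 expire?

Natural term of RK-403767:
  Base: filing + 21 years → 15 July 2030.
  Product Clearance Extension: +786 days → 8 September 2032.
Expiry of referenced patent RK-413605:
  Base: filing + 21 years → 29 April 2030.
  Product Clearance Extension: +917 days → 1 November 2032.
Terminal disclaimer: RK-403767 expires on the earlier of 8 September 2032 and 1 November 2032.

September 8, 2032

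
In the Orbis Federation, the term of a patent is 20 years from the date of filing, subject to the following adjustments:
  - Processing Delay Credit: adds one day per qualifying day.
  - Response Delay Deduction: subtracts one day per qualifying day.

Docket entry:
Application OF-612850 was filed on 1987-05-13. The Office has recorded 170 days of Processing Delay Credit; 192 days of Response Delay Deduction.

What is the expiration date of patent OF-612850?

Base term: filing date + 20 years → 13 May 2007.
Processing Delay Credit: +170 days → 30 October 2007.
Response Delay Deduction: −192 days → 21 April 2007.

2007-04-21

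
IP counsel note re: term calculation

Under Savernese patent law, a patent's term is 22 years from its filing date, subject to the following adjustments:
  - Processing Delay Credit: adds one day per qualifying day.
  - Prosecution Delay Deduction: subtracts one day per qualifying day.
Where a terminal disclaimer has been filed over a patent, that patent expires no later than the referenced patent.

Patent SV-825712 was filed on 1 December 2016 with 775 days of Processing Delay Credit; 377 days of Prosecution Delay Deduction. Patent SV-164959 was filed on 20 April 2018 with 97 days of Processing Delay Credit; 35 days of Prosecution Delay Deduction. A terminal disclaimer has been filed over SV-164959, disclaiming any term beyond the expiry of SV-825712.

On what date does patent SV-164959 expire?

2040-01-03

Natural term of SV-164959:
  Base: filing + 22 years → 20 April 2040.
  Processing Delay Credit: +97 days → 26 July 2040.
  Prosecution Delay Deduction: −35 days → 21 June 2040.
Expiry of referenced patent SV-825712:
  Base: filing + 22 years → 1 December 2038.
  Processing Delay Credit: +775 days → 14 January 2041.
  Prosecution Delay Deduction: −377 days → 3 January 2040.
Terminal disclaimer: SV-164959 expires on the earlier of 21 June 2040 and 3 January 2040.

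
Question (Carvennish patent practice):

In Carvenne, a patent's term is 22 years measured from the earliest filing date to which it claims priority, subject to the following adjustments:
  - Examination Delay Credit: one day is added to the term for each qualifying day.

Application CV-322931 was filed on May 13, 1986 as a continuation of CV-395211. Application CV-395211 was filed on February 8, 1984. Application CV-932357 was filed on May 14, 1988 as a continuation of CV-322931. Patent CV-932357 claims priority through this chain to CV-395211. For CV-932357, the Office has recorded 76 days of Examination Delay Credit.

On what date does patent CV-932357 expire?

Earliest priority filing: 8 February 1984.
Base term: 8 February 1984 + 22 years → 8 February 2006.
Examination Delay Credit: +76 days → 25 April 2006.

2006-04-25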